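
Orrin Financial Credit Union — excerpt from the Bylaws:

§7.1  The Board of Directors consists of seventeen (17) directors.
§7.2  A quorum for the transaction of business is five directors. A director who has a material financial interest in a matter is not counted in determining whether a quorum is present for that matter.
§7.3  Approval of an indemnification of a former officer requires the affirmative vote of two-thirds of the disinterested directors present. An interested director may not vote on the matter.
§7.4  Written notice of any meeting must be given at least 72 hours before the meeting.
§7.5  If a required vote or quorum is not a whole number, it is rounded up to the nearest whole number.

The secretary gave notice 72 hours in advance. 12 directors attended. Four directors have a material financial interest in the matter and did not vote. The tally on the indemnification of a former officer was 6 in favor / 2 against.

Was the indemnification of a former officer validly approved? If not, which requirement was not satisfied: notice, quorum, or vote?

Valid — all requirements satisfied.

Notice: 72 hours given; 72 required (72 ≥ 72). Satisfied.
Quorum: 12 present, but the 4 interested directors do not count, leaving 8. Quorum is 5. Satisfied.
Vote: the indemnification of a former officer requires two-thirds of the disinterested directors present (12 − 4 = 8). 2/3 of 8 = 5.33, rounded up to 6, so 6 affirmative votes are needed; 6 voted in favor. Satisfied.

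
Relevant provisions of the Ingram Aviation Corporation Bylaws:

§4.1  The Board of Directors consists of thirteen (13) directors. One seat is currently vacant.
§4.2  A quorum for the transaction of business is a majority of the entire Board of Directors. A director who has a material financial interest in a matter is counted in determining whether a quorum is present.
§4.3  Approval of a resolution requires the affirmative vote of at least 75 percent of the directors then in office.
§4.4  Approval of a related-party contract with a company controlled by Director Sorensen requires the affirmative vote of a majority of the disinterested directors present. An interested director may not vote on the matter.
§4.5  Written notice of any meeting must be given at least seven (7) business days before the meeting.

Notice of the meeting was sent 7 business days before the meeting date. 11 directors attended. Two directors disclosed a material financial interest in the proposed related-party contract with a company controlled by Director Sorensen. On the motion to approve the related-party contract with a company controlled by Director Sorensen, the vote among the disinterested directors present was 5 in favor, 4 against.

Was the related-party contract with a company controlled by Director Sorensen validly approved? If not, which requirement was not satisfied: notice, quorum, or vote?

Valid — all requirements satisfied.

Notice: 7 business days given; 7 required (7 ≥ 7). Satisfied.
Quorum: 11 present (interested directors count toward quorum); quorum is 7. Satisfied.
Vote: the related-party contract with a company controlled by Director Sorensen requires a majority of the disinterested directors present (11 − 2 = 9). A majority of 9 is 5, so 5 affirmative votes are needed; 5 voted in favor. Satisfied.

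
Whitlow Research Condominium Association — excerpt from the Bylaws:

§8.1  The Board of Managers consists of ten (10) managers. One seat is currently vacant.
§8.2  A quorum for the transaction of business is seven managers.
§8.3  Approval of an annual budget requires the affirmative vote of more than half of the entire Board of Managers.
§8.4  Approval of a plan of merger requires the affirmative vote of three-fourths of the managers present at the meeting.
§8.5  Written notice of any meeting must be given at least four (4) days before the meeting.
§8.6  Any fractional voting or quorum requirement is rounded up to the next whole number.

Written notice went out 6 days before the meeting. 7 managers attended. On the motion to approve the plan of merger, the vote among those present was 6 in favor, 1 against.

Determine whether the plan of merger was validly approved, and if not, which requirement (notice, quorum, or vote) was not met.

Valid — all requirements satisfied.

Notice: 6 days given; 4 required (6 ≥ 4). Satisfied.
Quorum: 7 present; quorum is 7. Satisfied.
Vote: the plan of merger requires three-fourths of the managers present (7). 3/4 of 7 = 5.25, rounded up to 6, so 6 affirmative votes are needed; 6 voted in favor. Satisfied.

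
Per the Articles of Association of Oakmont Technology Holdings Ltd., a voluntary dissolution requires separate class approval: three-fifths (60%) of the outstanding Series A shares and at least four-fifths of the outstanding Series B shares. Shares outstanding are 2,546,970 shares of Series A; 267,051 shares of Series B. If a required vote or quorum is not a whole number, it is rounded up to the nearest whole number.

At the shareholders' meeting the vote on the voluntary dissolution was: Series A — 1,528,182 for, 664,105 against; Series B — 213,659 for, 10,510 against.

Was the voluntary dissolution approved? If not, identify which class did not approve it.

Approved — every class gave the required vote.

Series A: 3/5 of 2546970 = 1528182; 1,528,182 required, 1,528,182 in favor — approved.
Series B: 4/5 of 267051 = 213640.80, rounded up to 213641; 213,641 required, 213,659 in favor — approved.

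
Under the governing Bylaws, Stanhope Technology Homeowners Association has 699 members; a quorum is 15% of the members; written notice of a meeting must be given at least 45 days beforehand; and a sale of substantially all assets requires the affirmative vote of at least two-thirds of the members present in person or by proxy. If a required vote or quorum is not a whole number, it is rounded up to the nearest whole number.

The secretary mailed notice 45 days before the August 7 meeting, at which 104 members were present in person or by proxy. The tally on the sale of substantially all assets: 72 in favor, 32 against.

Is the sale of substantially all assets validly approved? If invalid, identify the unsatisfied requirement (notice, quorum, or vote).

Invalid — quorum requirement not satisfied.

Notice: 45 days given; 45 required. Satisfied.
Quorum: 15% of 699 = 104.85, rounded up to 105; 104 present. Not satisfied.
Vote: requires two-thirds of those present (104); 2/3 of 104 = 69.33, rounded up to 70, so 70 needed; 72 in favor. Satisfied.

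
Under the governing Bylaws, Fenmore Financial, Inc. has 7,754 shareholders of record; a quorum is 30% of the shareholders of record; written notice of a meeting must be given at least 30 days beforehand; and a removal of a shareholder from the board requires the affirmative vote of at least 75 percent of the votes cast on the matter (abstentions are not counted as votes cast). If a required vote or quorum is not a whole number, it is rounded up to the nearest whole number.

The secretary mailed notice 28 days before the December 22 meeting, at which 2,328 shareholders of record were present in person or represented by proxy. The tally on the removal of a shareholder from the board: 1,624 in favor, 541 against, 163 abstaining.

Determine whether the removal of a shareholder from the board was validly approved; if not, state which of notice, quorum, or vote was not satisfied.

Notice: 28 days given; 30 required. Not satisfied.
Quorum: 30% of 7,754 = 2,326.20, rounded up to 2,327; 2,328 present. Satisfied.
Vote: requires three-fourths of the votes cast (2,328 − 163 abstaining = 2,165); 3/4 of 2165 = 1623.75, rounded up to 1624, so 1,624 needed; 1,624 in favor. Satisfied.

Invalid — notice requirement not satisfied.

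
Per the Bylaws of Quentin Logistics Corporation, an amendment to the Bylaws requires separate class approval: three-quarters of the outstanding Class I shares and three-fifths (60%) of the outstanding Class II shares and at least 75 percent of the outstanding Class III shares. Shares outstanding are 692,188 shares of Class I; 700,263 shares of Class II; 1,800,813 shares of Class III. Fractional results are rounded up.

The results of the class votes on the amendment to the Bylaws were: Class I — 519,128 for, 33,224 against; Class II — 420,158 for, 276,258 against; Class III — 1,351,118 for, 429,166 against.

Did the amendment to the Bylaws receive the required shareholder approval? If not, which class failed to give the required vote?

Not approved — the Class I shares did not give the required vote.

Class I: 3/4 of 692188 = 519141; 519,141 required, 519,128 in favor — not approved.
Class II: 3/5 of 700263 = 420157.80, rounded up to 420158; 420,158 required, 420,158 in favor — approved.
Class III: 3/4 of 1800813 = 1350609.75, rounded up to 1350610; 1,350,610 required, 1,351,118 in favor — approved.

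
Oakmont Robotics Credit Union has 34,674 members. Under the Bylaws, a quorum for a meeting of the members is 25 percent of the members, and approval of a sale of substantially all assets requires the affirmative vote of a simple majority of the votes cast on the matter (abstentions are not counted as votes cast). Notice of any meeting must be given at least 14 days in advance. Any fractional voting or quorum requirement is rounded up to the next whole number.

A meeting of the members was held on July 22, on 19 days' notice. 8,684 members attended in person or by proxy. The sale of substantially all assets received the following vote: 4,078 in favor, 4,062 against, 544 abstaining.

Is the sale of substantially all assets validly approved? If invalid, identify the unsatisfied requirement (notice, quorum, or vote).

Notice: 19 days given; 14 required. Satisfied.
Quorum: 25% of 34,674 = 8,668.50, rounded up to 8,669; 8,684 present. Satisfied.
Vote: requires a majority of the votes cast (8,684 − 544 abstaining = 8,140); a majority of 8140 is 4071, so 4,071 needed; 4,078 in favor. Satisfied.

Valid — all requirements satisfied.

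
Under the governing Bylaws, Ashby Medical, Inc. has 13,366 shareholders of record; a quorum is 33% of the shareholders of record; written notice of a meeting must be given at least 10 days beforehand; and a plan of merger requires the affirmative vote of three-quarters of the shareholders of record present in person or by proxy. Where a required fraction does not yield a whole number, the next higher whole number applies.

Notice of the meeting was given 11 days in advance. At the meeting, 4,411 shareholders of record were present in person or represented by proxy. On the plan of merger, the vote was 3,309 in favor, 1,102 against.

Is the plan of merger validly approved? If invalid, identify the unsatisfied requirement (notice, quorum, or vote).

Valid — all requirements satisfied.

Notice: 11 days given; 10 required. Satisfied.
Quorum: 33% of 13,366 = 4,410.78, rounded up to 4,411; 4,411 present. Satisfied.
Vote: requires three-fourths of those present (4,411); 3/4 of 4411 = 3308.25, rounded up to 3309, so 3,309 needed; 3,309 in favor. Satisfied.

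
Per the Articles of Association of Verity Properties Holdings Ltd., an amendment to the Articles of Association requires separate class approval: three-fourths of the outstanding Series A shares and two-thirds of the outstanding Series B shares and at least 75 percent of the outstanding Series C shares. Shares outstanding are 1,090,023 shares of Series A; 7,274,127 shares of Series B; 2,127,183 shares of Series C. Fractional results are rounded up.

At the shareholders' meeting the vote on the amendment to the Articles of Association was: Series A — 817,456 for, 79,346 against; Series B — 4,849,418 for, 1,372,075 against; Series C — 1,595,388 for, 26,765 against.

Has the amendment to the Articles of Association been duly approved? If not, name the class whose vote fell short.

Not approved — the Series A shares did not give the required vote.

Series A: 3/4 of 1090023 = 817517.25, rounded up to 817518; 817,518 required, 817,456 in favor — not approved.
Series B: 2/3 of 7274127 = 4849418; 4,849,418 required, 4,849,418 in favor — approved.
Series C: 3/4 of 2127183 = 1595387.25, rounded up to 1595388; 1,595,388 required, 1,595,388 in favor — approved.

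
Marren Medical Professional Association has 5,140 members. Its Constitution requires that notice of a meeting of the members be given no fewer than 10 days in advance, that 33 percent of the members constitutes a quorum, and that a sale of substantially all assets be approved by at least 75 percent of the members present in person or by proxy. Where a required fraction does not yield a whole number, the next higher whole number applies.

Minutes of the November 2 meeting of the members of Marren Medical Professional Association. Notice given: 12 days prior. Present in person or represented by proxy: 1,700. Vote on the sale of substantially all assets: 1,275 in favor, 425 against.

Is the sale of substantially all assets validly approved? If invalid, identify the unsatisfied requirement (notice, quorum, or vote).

Notice: 12 days given; 10 required. Satisfied.
Quorum: 33% of 5,140 = 1,696.20, rounded up to 1,697; 1,700 present. Satisfied.
Vote: requires three-fourths of those present (1,700); 3/4 of 1700 = 1275, so 1,275 needed; 1,275 in favor. Satisfied.

Valid — all requirements satisfied.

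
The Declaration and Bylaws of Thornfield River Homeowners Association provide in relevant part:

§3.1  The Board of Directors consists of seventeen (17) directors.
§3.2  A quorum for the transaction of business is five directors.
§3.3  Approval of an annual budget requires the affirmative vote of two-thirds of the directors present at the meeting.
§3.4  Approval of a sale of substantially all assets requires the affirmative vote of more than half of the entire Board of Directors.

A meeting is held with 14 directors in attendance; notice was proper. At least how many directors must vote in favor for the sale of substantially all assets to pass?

9

The sale of substantially all assets requires a majority of the entire Board of Directors (17).
A majority of 17 is 9.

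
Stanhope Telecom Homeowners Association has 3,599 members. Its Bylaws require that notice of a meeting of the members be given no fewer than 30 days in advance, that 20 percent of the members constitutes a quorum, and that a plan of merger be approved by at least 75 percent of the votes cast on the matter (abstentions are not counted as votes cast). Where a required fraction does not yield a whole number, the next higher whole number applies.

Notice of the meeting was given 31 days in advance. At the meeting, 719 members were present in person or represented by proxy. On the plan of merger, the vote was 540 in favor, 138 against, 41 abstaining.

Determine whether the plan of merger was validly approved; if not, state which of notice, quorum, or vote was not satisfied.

Invalid — quorum requirement not satisfied.

Notice: 31 days given; 30 required. Satisfied.
Quorum: 20% of 3,599 = 719.80, rounded up to 720; 719 present. Not satisfied.
Vote: requires three-fourths of the votes cast (719 − 41 abstaining = 678); 3/4 of 678 = 508.50, rounded up to 509, so 509 needed; 540 in favor. Satisfied.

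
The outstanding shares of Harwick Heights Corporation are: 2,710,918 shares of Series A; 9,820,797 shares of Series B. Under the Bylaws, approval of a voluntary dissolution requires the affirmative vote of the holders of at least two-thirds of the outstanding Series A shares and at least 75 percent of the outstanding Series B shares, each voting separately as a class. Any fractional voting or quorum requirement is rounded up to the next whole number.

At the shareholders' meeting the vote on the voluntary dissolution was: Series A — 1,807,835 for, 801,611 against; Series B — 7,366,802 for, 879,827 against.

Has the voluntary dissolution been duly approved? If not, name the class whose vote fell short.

Approved — every class gave the required vote.

Series A: 2/3 of 2710918 = 1807278.67, rounded up to 1807279; 1,807,279 required, 1,807,835 in favor — approved.
Series B: 3/4 of 9820797 = 7365597.75, rounded up to 7365598; 7,365,598 required, 7,366,802 in favor — approved.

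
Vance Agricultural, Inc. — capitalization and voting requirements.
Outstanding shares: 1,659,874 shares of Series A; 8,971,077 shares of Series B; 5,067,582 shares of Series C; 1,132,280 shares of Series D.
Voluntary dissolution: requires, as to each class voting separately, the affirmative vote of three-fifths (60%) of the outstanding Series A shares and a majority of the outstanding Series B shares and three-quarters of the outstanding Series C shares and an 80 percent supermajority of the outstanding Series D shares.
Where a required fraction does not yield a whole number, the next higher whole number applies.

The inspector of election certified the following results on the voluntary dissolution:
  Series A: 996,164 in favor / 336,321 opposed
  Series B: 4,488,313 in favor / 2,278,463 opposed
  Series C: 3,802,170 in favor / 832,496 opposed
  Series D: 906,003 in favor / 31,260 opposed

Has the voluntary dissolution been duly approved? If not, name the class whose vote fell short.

Series A: 3/5 of 1659874 = 995924.40, rounded up to 995925; 995,925 required, 996,164 in favor — approved.
Series B: a majority of 8971077 is 4485539; 4,485,539 required, 4,488,313 in favor — approved.
Series C: 3/4 of 5067582 = 3800686.50, rounded up to 3800687; 3,800,687 required, 3,802,170 in favor — approved.
Series D: 4/5 of 1132280 = 905824; 905,824 required, 906,003 in favor — approved.

Approved — every class gave the required vote.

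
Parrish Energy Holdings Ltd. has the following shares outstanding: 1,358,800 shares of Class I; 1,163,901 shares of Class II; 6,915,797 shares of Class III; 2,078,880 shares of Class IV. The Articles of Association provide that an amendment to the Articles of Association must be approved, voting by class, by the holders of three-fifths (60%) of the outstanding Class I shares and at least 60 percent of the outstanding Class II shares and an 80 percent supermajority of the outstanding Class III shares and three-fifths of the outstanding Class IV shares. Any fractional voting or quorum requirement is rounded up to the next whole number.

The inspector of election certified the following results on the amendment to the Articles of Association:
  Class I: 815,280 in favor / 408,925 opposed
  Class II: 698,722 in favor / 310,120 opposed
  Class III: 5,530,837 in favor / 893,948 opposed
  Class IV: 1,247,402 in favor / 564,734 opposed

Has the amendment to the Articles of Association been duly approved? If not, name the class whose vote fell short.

Class I: 3/5 of 1358800 = 815280; 815,280 required, 815,280 in favor — approved.
Class II: 3/5 of 1163901 = 698340.60, rounded up to 698341; 698,341 required, 698,722 in favor — approved.
Class III: 4/5 of 6915797 = 5532637.60, rounded up to 5532638; 5,532,638 required, 5,530,837 in favor — not approved.
Class IV: 3/5 of 2078880 = 1247328; 1,247,328 required, 1,247,402 in favor — approved.

Not approved — the Class III shares did not give the required vote.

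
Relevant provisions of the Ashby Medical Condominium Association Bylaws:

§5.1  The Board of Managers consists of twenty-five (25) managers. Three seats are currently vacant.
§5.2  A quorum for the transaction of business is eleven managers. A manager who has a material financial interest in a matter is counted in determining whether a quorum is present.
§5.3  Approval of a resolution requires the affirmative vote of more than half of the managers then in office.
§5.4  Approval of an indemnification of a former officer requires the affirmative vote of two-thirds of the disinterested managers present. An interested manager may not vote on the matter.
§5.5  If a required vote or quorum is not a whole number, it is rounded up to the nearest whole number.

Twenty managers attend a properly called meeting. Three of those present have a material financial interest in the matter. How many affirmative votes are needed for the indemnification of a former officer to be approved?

12

The indemnification of a former officer requires two-thirds of the disinterested managers present (20 − 3 = 17).
2/3 of 17 = 11.33, rounded up to 12.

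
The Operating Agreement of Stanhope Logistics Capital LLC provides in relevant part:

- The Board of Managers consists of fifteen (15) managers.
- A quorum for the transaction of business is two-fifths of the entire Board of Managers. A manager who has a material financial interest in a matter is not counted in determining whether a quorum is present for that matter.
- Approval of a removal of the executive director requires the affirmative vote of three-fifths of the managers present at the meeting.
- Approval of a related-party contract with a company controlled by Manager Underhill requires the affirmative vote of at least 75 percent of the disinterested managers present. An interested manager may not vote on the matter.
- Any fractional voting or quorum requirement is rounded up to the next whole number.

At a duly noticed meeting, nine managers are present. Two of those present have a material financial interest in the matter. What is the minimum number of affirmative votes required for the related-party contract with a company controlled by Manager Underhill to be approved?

The related-party contract with a company controlled by Manager Underhill requires three-fourths of the disinterested managers present (9 − 2 = 7).
3/4 of 7 = 5.25, rounded up to 6.

6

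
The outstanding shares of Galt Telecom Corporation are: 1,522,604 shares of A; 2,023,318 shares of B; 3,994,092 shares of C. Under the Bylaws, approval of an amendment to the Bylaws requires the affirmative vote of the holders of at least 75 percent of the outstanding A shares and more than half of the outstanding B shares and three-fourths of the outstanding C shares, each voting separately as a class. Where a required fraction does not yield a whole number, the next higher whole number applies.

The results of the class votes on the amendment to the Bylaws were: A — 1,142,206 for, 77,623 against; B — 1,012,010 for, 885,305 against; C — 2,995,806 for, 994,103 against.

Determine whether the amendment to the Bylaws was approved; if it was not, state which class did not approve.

A: 3/4 of 1522604 = 1141953; 1,141,953 required, 1,142,206 in favor — approved.
B: a majority of 2023318 is 1011660; 1,011,660 required, 1,012,010 in favor — approved.
C: 3/4 of 3994092 = 2995569; 2,995,569 required, 2,995,806 in favor — approved.

Approved — every class gave the required vote.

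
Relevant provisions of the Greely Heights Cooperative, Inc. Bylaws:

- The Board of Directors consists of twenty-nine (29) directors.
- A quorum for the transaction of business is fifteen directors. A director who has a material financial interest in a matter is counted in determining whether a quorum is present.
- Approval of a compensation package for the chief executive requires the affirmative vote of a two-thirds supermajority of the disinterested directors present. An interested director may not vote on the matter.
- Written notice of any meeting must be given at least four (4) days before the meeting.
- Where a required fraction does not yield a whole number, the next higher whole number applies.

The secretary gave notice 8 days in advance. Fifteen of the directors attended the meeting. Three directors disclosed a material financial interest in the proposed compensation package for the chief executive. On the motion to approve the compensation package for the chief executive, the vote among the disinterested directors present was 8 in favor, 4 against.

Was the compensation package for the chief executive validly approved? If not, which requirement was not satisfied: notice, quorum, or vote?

Notice: 8 days given; 4 required (8 ≥ 4). Satisfied.
Quorum: 15 present (interested directors count toward quorum); quorum is 15. Satisfied.
Vote: the compensation package for the chief executive requires two-thirds of the disinterested directors present (15 − 3 = 12). 2/3 of 12 = 8, so 8 affirmative votes are needed; 8 voted in favor. Satisfied.

Valid — all requirements satisfied.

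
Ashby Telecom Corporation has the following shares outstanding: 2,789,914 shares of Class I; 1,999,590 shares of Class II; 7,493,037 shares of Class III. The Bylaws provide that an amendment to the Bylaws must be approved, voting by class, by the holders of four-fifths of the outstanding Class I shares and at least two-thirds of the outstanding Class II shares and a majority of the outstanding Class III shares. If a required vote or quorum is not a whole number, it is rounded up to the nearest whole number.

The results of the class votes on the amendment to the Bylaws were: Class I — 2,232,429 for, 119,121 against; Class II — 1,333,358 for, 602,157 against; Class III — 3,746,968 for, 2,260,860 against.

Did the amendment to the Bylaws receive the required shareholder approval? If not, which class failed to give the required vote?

Approved — every class gave the required vote.

Class I: 4/5 of 2789914 = 2231931.20, rounded up to 2231932; 2,231,932 required, 2,232,429 in favor — approved.
Class II: 2/3 of 1999590 = 1333060; 1,333,060 required, 1,333,358 in favor — approved.
Class III: a majority of 7493037 is 3746519; 3,746,519 required, 3,746,968 in favor — approved.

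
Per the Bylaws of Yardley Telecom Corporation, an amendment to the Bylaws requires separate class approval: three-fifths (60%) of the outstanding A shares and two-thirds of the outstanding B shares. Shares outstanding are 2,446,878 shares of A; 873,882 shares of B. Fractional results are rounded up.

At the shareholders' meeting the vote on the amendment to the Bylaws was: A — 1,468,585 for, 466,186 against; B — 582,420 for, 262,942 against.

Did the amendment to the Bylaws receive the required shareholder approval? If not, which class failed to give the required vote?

A: 3/5 of 2446878 = 1468126.80, rounded up to 1468127; 1,468,127 required, 1,468,585 in favor — approved.
B: 2/3 of 873882 = 582588; 582,588 required, 582,420 in favor — not approved.

Not approved — the B shares did not give the required vote.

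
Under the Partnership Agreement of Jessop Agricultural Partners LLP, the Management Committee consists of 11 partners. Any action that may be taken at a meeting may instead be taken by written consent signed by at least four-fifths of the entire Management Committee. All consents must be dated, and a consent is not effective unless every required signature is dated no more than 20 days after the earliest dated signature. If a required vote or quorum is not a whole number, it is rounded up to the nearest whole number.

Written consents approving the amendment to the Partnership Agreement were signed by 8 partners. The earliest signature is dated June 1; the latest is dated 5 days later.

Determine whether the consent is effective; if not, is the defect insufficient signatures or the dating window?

Not effective — insufficient signatures.

Signatures required: at least four-fifths of 11 — 4/5 of 11 = 8.80, rounded up to 9, so 9 needed; 8 signed. Insufficient.
Dating window: the latest signature is 5 days after the earliest; the limit is 20 days. Within the window.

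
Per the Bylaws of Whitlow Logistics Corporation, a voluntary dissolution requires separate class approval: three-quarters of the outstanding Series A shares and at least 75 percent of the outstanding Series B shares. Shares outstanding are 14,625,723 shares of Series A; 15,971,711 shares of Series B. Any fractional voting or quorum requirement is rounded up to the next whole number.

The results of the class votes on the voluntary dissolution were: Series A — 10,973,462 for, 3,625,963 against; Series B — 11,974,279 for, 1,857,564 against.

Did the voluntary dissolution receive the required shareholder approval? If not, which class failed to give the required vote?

Series A: 3/4 of 14625723 = 10969292.25, rounded up to 10969293; 10,969,293 required, 10,973,462 in favor — approved.
Series B: 3/4 of 15971711 = 11978783.25, rounded up to 11978784; 11,978,784 required, 11,974,279 in favor — not approved.

Not approved — the Series B shares did not give the required vote.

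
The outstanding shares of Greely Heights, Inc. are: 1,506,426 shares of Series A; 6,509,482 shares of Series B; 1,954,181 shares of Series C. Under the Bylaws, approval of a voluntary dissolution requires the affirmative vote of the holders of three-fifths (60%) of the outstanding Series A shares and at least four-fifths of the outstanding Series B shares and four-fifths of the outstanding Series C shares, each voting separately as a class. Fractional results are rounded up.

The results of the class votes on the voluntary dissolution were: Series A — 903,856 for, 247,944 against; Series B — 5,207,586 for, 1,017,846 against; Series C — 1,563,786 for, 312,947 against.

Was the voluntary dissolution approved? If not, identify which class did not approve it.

Series A: 3/5 of 1506426 = 903855.60, rounded up to 903856; 903,856 required, 903,856 in favor — approved.
Series B: 4/5 of 6509482 = 5207585.60, rounded up to 5207586; 5,207,586 required, 5,207,586 in favor — approved.
Series C: 4/5 of 1954181 = 1563344.80, rounded up to 1563345; 1,563,345 required, 1,563,786 in favor — approved.

Approved — every class gave the required vote.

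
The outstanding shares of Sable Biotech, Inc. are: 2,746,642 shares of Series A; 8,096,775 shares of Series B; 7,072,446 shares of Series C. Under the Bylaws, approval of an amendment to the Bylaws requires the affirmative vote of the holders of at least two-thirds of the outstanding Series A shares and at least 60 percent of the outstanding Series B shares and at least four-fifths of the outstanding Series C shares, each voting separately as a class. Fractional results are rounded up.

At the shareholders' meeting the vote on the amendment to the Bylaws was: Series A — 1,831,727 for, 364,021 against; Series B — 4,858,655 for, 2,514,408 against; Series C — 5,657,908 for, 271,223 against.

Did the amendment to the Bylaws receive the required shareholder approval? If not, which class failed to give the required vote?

Series A: 2/3 of 2746642 = 1831094.67, rounded up to 1831095; 1,831,095 required, 1,831,727 in favor — approved.
Series B: 3/5 of 8096775 = 4858065; 4,858,065 required, 4,858,655 in favor — approved.
Series C: 4/5 of 7072446 = 5657956.80, rounded up to 5657957; 5,657,957 required, 5,657,908 in favor — not approved.

Not approved — the Series C shares did not give the required vote.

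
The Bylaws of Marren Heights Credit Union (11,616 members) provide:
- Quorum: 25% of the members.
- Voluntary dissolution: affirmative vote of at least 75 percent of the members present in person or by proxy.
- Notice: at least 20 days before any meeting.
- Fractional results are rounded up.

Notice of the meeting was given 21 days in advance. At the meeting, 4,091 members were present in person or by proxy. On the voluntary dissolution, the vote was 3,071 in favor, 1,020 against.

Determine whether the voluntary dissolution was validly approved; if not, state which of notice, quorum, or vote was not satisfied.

Valid — all requirements satisfied.

Notice: 21 days given; 20 required. Satisfied.
Quorum: 25% of 11,616 = 2,904; 4,091 present. Satisfied.
Vote: requires three-fourths of those present (4,091); 3/4 of 4091 = 3068.25, rounded up to 3069, so 3,069 needed; 3,071 in favor. Satisfied.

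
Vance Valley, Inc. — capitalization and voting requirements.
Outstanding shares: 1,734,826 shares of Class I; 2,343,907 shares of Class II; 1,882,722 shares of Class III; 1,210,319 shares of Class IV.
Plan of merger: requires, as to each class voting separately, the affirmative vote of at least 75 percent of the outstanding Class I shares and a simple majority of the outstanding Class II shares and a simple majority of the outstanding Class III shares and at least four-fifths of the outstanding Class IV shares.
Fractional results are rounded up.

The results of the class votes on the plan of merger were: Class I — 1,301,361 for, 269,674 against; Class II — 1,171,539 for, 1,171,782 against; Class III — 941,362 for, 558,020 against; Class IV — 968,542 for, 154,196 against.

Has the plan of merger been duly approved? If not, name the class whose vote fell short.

Class I: 3/4 of 1734826 = 1301119.50, rounded up to 1301120; 1,301,120 required, 1,301,361 in favor — approved.
Class II: a majority of 2343907 is 1171954; 1,171,954 required, 1,171,539 in favor — not approved.
Class III: a majority of 1882722 is 941362; 941,362 required, 941,362 in favor — approved.
Class IV: 4/5 of 1210319 = 968255.20, rounded up to 968256; 968,256 required, 968,542 in favor — approved.

Not approved — the Class II shares did not give the required vote.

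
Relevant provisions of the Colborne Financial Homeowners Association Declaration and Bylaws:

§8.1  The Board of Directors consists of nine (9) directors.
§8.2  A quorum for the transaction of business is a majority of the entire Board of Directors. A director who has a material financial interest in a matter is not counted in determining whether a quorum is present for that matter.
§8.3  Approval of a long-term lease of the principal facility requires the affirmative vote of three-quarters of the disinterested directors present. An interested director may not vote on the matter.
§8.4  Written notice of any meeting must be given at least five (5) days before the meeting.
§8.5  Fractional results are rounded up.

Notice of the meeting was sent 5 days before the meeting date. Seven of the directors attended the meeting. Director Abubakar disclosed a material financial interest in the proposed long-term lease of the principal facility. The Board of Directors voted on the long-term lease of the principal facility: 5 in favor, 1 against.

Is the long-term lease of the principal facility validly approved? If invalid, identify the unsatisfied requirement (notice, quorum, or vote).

Valid — all requirements satisfied.

Notice: 5 days given; 5 required (5 ≥ 5). Satisfied.
Quorum: 7 present, but the 1 interested director does not count, leaving 6. Quorum is 5. Satisfied.
Vote: the long-term lease of the principal facility requires three-fourths of the disinterested directors present (7 − 1 = 6). 3/4 of 6 = 4.50, rounded up to 5, so 5 affirmative votes are needed; 5 voted in favor. Satisfied.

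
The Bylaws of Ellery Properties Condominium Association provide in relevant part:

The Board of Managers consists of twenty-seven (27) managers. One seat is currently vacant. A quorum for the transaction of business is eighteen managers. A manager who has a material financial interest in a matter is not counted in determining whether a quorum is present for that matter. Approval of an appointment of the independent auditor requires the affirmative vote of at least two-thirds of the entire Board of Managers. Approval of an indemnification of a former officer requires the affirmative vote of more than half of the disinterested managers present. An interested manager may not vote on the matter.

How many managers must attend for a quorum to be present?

18

The quorum is fixed at 18.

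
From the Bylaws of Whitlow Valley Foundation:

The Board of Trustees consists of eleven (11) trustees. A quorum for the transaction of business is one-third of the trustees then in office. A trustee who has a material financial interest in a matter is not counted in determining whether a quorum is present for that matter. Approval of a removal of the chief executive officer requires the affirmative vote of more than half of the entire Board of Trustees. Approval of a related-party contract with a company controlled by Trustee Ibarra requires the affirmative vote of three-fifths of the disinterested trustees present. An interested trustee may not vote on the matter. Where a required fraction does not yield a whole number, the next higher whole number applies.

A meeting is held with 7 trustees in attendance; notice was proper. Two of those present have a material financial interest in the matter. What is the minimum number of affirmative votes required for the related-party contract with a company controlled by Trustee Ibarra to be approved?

3

The related-party contract with a company controlled by Trustee Ibarra requires three-fifths of the disinterested trustees present (7 − 2 = 5).
3/5 of 5 = 3.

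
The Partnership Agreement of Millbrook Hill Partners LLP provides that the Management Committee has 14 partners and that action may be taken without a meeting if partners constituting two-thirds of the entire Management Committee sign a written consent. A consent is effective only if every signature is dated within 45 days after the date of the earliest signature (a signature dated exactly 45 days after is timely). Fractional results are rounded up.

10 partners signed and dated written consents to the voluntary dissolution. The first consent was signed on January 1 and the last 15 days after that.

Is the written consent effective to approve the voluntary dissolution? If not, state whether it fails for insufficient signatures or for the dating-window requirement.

Signatures required: two-thirds of 14 — 2/3 of 14 = 9.33, rounded up to 10, so 10 needed; 10 signed. Sufficient.
Dating window: the latest signature is 15 days after the earliest; the limit is 45 days. Within the window.

Effective — both the signature and dating-window requirements are satisfied.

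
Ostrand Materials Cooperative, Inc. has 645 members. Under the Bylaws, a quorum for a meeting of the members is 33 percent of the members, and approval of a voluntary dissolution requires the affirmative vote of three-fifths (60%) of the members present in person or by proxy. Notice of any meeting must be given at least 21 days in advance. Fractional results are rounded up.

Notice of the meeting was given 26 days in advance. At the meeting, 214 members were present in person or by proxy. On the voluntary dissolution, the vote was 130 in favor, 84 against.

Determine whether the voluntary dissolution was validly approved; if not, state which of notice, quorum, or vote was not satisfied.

Notice: 26 days given; 21 required. Satisfied.
Quorum: 33% of 645 = 212.85, rounded up to 213; 214 present. Satisfied.
Vote: requires three-fifths of those present (214); 3/5 of 214 = 128.40, rounded up to 129, so 129 needed; 130 in favor. Satisfied.

Valid — all requirements satisfied.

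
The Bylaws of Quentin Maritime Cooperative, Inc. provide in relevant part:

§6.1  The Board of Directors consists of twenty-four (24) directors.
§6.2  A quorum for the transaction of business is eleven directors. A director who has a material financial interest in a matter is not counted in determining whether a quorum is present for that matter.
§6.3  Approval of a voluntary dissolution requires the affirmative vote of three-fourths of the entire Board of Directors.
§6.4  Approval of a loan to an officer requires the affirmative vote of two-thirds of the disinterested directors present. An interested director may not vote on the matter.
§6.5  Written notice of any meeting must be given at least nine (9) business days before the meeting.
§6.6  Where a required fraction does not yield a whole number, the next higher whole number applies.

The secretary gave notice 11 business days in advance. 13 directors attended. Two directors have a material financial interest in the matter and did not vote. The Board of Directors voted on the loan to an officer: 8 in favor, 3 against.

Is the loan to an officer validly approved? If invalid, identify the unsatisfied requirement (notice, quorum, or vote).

Notice: 11 business days given; 9 required (11 ≥ 9). Satisfied.
Quorum: 13 present, but the 2 interested directors do not count, leaving 11. Quorum is 11. Satisfied.
Vote: the loan to an officer requires two-thirds of the disinterested directors present (13 − 2 = 11). 2/3 of 11 = 7.33, rounded up to 8, so 8 affirmative votes are needed; 8 voted in favor. Satisfied.

Valid — all requirements satisfied.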